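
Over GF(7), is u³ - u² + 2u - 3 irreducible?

No

Write m(u) = u³ - u² + 2u - 3.
Check for roots in GF(7): m(0) = 4; m(1) = 6; m(2) = 5; m(3) = 0 → root; m(4) = 4; m(5) = 2; m(6) = 0 → root.
m(3) = 0, so (u − 3) divides m(u); m is reducible.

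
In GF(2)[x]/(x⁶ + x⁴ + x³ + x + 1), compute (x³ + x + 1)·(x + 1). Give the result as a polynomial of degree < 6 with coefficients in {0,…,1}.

Multiply in GF(2)[x]: (x³ + x + 1)·(x + 1) = x⁴ + x³ + x² + 1.
Reduced: x⁴ + x³ + x² + 1.

x^4 + x^3 + x^2 + 1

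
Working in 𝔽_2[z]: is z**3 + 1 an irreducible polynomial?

Write m(z) = z**3 + 1.
Check for roots in 𝔽_2: m(0) = 1; m(1) = 0 → root.
m(1) = 0, so (z − 1) divides m(z); m is reducible.

No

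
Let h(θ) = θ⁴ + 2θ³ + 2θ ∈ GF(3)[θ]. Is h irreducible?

Check for roots in GF(3): h(0) = 0 → root; h(1) = 2; h(2) = 0 → root.
h(0) = 0, so (θ) divides h(θ); h is reducible.

No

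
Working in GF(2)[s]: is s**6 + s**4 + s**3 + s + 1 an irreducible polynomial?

Write P(s) = s**6 + s**4 + s**3 + s + 1.
Check for roots in GF(2): P(0) = 1; P(1) = 1.
No roots, so no linear factors.
Monic irreducibles of degree 2 over GF(2): s**2 + s + 1.
None of them divide P (all give nonzero remainder).
Monic irreducibles of degree 3 over GF(2): s**3 + s + 1, s**3 + s**2 + 1.
None of them divide P (all give nonzero remainder).
No irreducible factor of degree ≤ 3 exists, so P is irreducible over GF(2).

Yes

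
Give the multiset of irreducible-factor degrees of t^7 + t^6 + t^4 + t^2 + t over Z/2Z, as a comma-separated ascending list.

Write f(t) = t^7 + t^6 + t^4 + t^2 + t.
Roots in Z/2Z: f(0) = 0 → root; f(1) = 1.
Linear factors from roots: (t).
Complete factorization: f(t) = (t)·(t^2 + t + 1)^3.
Factor degrees with multiplicity: 1 + 2 + 2 + 2 = 7.

1, 2, 2, 2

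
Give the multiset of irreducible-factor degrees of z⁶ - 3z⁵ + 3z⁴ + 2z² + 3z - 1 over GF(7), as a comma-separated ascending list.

6

Write f(z) = z⁶ - 3z⁵ + 3z⁴ + 2z² + 3z - 1.
Complete factorization: f(z) = (z⁶ - 3z⁵ + 3z⁴ + 2z² + 3z - 1).
Factor degrees with multiplicity: 6 = 6.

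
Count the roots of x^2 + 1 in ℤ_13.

2

Write f(x) = x^2 + 1.
Evaluate at each of the 13 elements of ℤ_13:
f(0) = 1; f(1) = 2; f(2) = 5; f(3) = 10; f(4) = 4; f(5) = 0 → root; f(6) = 11; f(7) = 11; f(8) = 0 → root; f(9) = 4; f(10) = 10; f(11) = 5; f(12) = 2.
Roots: {5, 8}.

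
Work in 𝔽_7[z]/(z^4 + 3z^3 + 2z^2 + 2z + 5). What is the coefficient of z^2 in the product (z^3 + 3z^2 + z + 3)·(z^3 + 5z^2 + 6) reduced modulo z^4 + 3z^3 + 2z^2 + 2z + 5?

6

Multiply in 𝔽_7[z]: (z^3 + 3z^2 + z + 3)·(z^3 + 5z^2 + 6) = z^6 + z^5 + 2z^4 + 5z^2 + 6z + 4.
Reduce using z^4 ≡ 4z^3 + 5z^2 + 5z + 2 (mod z^4 + 3z^3 + 2z^2 + 2z + 5).
Reduced: 5z^3 + 6z^2 + 4z + 2.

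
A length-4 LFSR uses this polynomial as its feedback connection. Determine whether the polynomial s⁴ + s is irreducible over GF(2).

Write P(s) = s⁴ + s.
Check for roots in GF(2): P(0) = 0 → root; P(1) = 0 → root.
P(0) = 0, so (s) divides P(s); P is reducible.

No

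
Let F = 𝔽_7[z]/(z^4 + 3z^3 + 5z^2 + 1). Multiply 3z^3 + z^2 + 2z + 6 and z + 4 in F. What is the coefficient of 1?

0

Multiply in 𝔽_7[z]: (3z^3 + z^2 + 2z + 6)·(z + 4) = 3z^4 + 6z^3 + 6z^2 + 3.
Reduce using z^4 ≡ 4z^3 + 2z^2 + 6 (mod z^4 + 3z^3 + 5z^2 + 1).
Reduced: 4z^3 + 5z^2.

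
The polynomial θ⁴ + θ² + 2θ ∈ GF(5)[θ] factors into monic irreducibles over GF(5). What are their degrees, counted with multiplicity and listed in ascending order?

Write f(θ) = θ⁴ + θ² + 2θ.
Roots in GF(5): f(0) = 0 → root; f(1) = 4; f(2) = 4; f(3) = 1; f(4) = 0 → root.
Linear factors from roots: (θ), (θ + 1).
Complete factorization: f(θ) = (θ)·(θ + 1)·(θ² + 4θ + 2).
Factor degrees with multiplicity: 1 + 1 + 2 = 4.

1, 1, 2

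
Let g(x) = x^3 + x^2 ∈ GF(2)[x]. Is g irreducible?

Check for roots in GF(2): g(0) = 0 → root; g(1) = 0 → root.
g(0) = 0, so (x) divides g(x); g is reducible.

No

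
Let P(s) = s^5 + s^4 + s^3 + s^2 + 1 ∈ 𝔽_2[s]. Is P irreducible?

Check for roots in 𝔽_2: P(0) = 1; P(1) = 1.
No roots, so no linear factors.
Monic irreducibles of degree 2 over GF(2): s^2 + s + 1.
None of them divide P (all give nonzero remainder).
No irreducible factor of degree ≤ 2 exists, so P is irreducible over GF(2).

Yes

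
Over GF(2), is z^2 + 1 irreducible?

No

Write P(z) = z^2 + 1.
Check for roots in GF(2): P(0) = 1; P(1) = 0 → root.
P(1) = 0, so (z − 1) divides P(z); P is reducible.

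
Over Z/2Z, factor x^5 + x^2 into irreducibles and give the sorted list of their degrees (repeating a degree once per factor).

Write f(x) = x^5 + x^2.
Roots in Z/2Z: f(0) = 0 → root; f(1) = 0 → root.
Linear factors from roots: (x), (x + 1).
Complete factorization: f(x) = (x + 1)·(x)^2·(x^2 + x + 1).
Factor degrees with multiplicity: 1 + 1 + 1 + 2 = 5.

1, 1, 1, 2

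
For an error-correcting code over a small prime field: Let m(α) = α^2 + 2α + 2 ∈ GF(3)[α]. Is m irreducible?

Check for roots in GF(3): m(0) = 2; m(1) = 2; m(2) = 1.
No roots. A degree-2 polynomial over a field with no linear factor is irreducible.

Yes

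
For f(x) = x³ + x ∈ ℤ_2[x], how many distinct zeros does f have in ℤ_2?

2

Evaluate at each of the 2 elements of ℤ_2:
f(0) = 0 → root; f(1) = 0 → root.
Roots: {0, 1}.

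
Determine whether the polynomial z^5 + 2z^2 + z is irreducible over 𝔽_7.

No

Write f(z) = z^5 + 2z^2 + z.
Check for roots in 𝔽_7: f(0) = 0 → root; f(1) = 4; f(2) = 0 → root; f(3) = 5; f(4) = 3; f(5) = 2; f(6) = 0 → root.
f(0) = 0, so (z) divides f(z); f is reducible.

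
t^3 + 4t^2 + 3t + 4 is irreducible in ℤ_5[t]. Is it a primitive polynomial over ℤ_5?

No

Write f(t) = t^3 + 4t^2 + 3t + 4.
|GF(5^3)^×| = 5^3 − 1 = 124. Prime factorization: 124 = 2^2·31.
f is primitive ⇔ t has order 124 in GF(5)[t]/(f), i.e. t^(124/q) ≠ 1 for each prime q | 124.
t^(62) mod f = 1
t^(4) mod f = 3t^2 + 3t + 1.
Since t^(62) = 1, the order of t divides 62 < 124; not primitive.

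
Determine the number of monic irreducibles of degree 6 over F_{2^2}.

670

x^(4^6) − x is the product of all monic irreducibles of degree dividing 6; Möbius inversion gives N = (1/6) Σ μ(6/d)·4^d.
Divisors of 6: 1, 2, 3, 6; μ(6/d) for each: 1, -1, -1, 1.
Σ = 4^1 − 4^2 − 4^3 + 4^6 = 4020.
N = 4020/6 = 670.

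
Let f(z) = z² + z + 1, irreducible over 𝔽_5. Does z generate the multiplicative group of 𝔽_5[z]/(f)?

No

|GF(5^2)^×| = 5^2 − 1 = 24. Prime factorization: 24 = 2^3·3.
f is primitive ⇔ z has order 24 in GF(5)[z]/(f), i.e. z^(24/q) ≠ 1 for each prime q | 24.
z^(12) mod f = 1
z^(8) mod f = 4z + 4.
Since z^(12) = 1, the order of z divides 12 < 24; not primitive.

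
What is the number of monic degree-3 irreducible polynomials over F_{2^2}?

x^(4^3) − x is the product of all monic irreducibles of degree dividing 3; Möbius inversion gives N = (1/3) Σ μ(3/d)·4^d.
Divisors of 3: 1, 3; μ(3/d) for each: -1, 1.
Σ = − 4^1 + 4^3 = 60.
N = 60/3 = 20.

20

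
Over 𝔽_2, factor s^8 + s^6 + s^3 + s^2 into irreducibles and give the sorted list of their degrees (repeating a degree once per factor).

1, 1, 1, 2, 3

Write f(s) = s^8 + s^6 + s^3 + s^2.
Roots in 𝔽_2: f(0) = 0 → root; f(1) = 0 → root.
Linear factors from roots: (s), (s + 1).
Complete factorization: f(s) = (s + 1)·(s)^2·(s^2 + s + 1)·(s^3 + s + 1).
Factor degrees with multiplicity: 1 + 1 + 1 + 2 + 3 = 8.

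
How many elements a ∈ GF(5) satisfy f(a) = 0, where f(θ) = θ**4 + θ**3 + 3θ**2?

Evaluate at each of the 5 elements of GF(5):
f(0) = 0 → root; f(1) = 0 → root; f(2) = 1; f(3) = 0 → root; f(4) = 3.
Roots: {0, 1, 3}.

3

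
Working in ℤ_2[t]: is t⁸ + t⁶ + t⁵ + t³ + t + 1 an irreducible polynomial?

Write g(t) = t⁸ + t⁶ + t⁵ + t³ + t + 1.
Check for roots in ℤ_2: g(0) = 1; g(1) = 0 → root.
g(1) = 0, so (t − 1) divides g(t); g is reducible.

No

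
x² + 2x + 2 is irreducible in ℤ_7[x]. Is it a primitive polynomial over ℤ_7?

No

Write f(x) = x² + 2x + 2.
|GF(7^2)^×| = 7^2 − 1 = 48. Prime factorization: 48 = 2^4·3.
f is primitive ⇔ x has order 48 in GF(7)[x]/(f), i.e. x^(48/q) ≠ 1 for each prime q | 48.
x^(24) mod f = 1
x^(16) mod f = 4.
Since x^(24) = 1, the order of x divides 24 < 48; not primitive.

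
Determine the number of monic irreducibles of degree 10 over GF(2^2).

Gauss's count: N_{4}(10) = (1/10) Σ_{d|10} μ(10/d)·4^d.
Divisors of 10: 1, 2, 5, 10; μ(10/d) for each: 1, -1, -1, 1.
Σ = 4^1 − 4^2 − 4^5 + 4^10 = 1047540.
N = 1047540/10 = 104754.

104754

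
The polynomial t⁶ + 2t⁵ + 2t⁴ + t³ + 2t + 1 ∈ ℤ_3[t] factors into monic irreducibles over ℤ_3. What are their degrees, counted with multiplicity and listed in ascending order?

Write h(t) = t⁶ + 2t⁵ + 2t⁴ + t³ + 2t + 1.
Roots in ℤ_3: h(0) = 1; h(1) = 0 → root; h(2) = 2.
Linear factors from roots: (t + 2).
Complete factorization: h(t) = (t + 2)·(t² + t + 2)·(t³ + 2t² + t + 1).
Factor degrees with multiplicity: 1 + 2 + 3 = 6.

1, 2, 3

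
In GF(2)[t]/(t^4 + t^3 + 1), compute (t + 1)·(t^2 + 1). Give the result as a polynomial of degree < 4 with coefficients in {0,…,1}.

t^3 + t^2 + t + 1

Multiply in GF(2)[t]: (t + 1)·(t^2 + 1) = t^3 + t^2 + t + 1.
Reduced: t^3 + t^2 + t + 1.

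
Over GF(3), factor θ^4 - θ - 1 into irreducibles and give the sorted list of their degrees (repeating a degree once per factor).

Write g(θ) = θ^4 - θ - 1.
Roots in GF(3): g(0) = 2; g(1) = 2; g(2) = 1.
Complete factorization: g(θ) = (θ^4 - θ - 1).
Factor degrees with multiplicity: 4 = 4.

4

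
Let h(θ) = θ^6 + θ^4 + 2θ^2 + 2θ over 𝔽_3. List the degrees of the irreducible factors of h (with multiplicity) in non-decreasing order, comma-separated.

1, 1, 2, 2

Roots in 𝔽_3: h(0) = 0 → root; h(1) = 0 → root; h(2) = 2.
Linear factors from roots: (θ), (θ + 2).
Complete factorization: h(θ) = (θ)·(θ + 2)·(θ^2 + 2θ + 2)^2.
Factor degrees with multiplicity: 1 + 1 + 2 + 2 = 6.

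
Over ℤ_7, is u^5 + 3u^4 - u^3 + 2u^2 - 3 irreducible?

No

Write f(u) = u^5 + 3u^4 - u^3 + 2u^2 - 3.
Check for roots in ℤ_7: f(0) = 4; f(1) = 2; f(2) = 0 → root; f(3) = 5; f(4) = 0 → root; f(5) = 1; f(6) = 2.
f(2) = 0, so (u − 2) divides f(u); f is reducible.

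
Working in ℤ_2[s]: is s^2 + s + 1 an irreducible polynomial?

Yes

Write g(s) = s^2 + s + 1.
Check for roots in ℤ_2: g(0) = 1; g(1) = 1.
No roots. A degree-2 polynomial over a field with no linear factor is irreducible.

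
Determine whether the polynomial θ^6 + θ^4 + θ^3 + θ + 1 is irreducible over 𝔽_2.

Write g(θ) = θ^6 + θ^4 + θ^3 + θ + 1.
Check for roots in 𝔽_2: g(0) = 1; g(1) = 1.
No roots, so no linear factors.
Monic irreducibles of degree 2 over GF(2): θ^2 + θ + 1.
None of them divide g (all give nonzero remainder).
Monic irreducibles of degree 3 over GF(2): θ^3 + θ + 1, θ^3 + θ^2 + 1.
None of them divide g (all give nonzero remainder).
No irreducible factor of degree ≤ 3 exists, so g is irreducible over GF(2).

Yes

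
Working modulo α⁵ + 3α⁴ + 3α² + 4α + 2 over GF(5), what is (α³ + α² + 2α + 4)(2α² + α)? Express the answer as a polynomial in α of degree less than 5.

2α^4 + 4α^2 + α + 1

Multiply in GF(5)[α]: (α³ + α² + 2α + 4)·(2α² + α) = 2α⁵ + 3α⁴ + 4α.
Reduce using α⁵ ≡ 2α⁴ + 2α² + α + 3 (mod α⁵ + 3α⁴ + 3α² + 4α + 2).
Reduced: 2α⁴ + 4α² + α + 1.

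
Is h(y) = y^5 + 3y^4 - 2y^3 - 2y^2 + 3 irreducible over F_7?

Check for roots in F_7: h(0) = 3; h(1) = 3; h(2) = 3; h(3) = 4; h(4) = 4; h(5) = 6; h(6) = 5.
No roots, so no linear factors.
Degree-2 irreducible divisors: test the 21 monic irreducibles of degree 2 over GF(7).
None of them divide h (all give nonzero remainder).
No irreducible factor of degree ≤ 2 exists, so h is irreducible over GF(7).

Yes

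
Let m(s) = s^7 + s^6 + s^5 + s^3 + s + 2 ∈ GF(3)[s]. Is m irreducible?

Yes

Check for roots in GF(3): m(0) = 2; m(1) = 1; m(2) = 2.
No roots, so no linear factors.
Monic irreducibles of degree 2 over GF(3): s^2 + 1, s^2 + s + 2, s^2 + 2s + 2.
None of them divide m (all give nonzero remainder).
Degree-3 irreducible divisors: test the 8 monic irreducibles of degree 3 over GF(3).
None of them divide m (all give nonzero remainder).
No irreducible factor of degree ≤ 3 exists, so m is irreducible over GF(3).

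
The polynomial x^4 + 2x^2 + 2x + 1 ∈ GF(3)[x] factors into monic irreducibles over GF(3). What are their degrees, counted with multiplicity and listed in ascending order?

1, 3

Write f(x) = x^4 + 2x^2 + 2x + 1.
Roots in GF(3): f(0) = 1; f(1) = 0 → root; f(2) = 2.
Linear factors from roots: (x + 2).
Complete factorization: f(x) = (x + 2)·(x^3 + x^2 + 2).
Factor degrees with multiplicity: 1 + 3 = 4.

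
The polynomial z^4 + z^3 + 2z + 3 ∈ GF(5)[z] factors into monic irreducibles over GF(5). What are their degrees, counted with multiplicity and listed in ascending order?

Write g(z) = z^4 + z^3 + 2z + 3.
Roots in GF(5): g(0) = 3; g(1) = 2; g(2) = 1; g(3) = 2; g(4) = 1.
Complete factorization: g(z) = (z^4 + z^3 + 2z + 3).
Factor degrees with multiplicity: 4 = 4.

4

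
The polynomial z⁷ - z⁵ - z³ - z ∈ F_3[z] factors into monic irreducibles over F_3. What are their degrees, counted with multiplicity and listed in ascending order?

Write f(z) = z⁷ - z⁵ - z³ - z.
Roots in F_3: f(0) = 0 → root; f(1) = 1; f(2) = 2.
Linear factors from roots: (z).
Complete factorization: f(z) = (z)·(z³ + z² - 1)·(z³ - z² + 1).
Factor degrees with multiplicity: 1 + 3 + 3 = 7.

1, 3, 3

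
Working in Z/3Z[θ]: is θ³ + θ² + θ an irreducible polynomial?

Write g(θ) = θ³ + θ² + θ.
Check for roots in Z/3Z: g(0) = 0 → root; g(1) = 0 → root; g(2) = 2.
g(0) = 0, so (θ) divides g(θ); g is reducible.

No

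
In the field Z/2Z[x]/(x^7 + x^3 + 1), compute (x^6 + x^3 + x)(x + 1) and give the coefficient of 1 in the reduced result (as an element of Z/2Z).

Multiply in Z/2Z[x]: (x^6 + x^3 + x)·(x + 1) = x^7 + x^6 + x^4 + x^3 + x^2 + x.
Reduce using x^7 ≡ x^3 + 1 (mod x^7 + x^3 + 1).
Reduced: x^6 + x^4 + x^2 + x + 1.

1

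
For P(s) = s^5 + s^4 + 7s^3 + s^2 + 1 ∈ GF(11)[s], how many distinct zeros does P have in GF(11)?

Evaluate at each of the 11 elements of GF(11):
P(0) = 1; P(1) = 0 → root; P(2) = 10; P(3) = 6; P(4) = 7; P(5) = 9; P(6) = 6; P(7) = 0 → root; P(8) = 0 → root; P(9) = 10; P(10) = 6.
Roots: {1, 7, 8}.

3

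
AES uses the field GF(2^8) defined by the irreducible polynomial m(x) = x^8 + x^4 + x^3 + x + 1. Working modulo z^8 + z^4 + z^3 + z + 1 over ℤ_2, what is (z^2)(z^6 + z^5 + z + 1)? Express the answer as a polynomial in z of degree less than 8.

z^7 + z^4 + z^2 + z + 1

Multiply in ℤ_2[z]: (z^2)·(z^6 + z^5 + z + 1) = z^8 + z^7 + z^3 + z^2.
Reduce using z^8 ≡ z^4 + z^3 + z + 1 (mod z^8 + z^4 + z^3 + z + 1).
Reduced: z^7 + z^4 + z^2 + z + 1.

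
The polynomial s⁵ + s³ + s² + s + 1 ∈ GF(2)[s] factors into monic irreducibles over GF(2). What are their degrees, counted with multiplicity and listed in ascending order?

5

Write g(s) = s⁵ + s³ + s² + s + 1.
Roots in GF(2): g(0) = 1; g(1) = 1.
Complete factorization: g(s) = (s⁵ + s³ + s² + s + 1).
Factor degrees with multiplicity: 5 = 5.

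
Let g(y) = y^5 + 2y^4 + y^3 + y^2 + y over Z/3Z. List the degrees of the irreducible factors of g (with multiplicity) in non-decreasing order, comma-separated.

Roots in Z/3Z: g(0) = 0 → root; g(1) = 0 → root; g(2) = 0 → root.
Linear factors from roots: (y), (y + 2), (y + 1).
Complete factorization: g(y) = (y)·(y + 1)·(y + 2)·(y^2 + 2y + 2).
Factor degrees with multiplicity: 1 + 1 + 1 + 2 = 5.

1, 1, 1, 2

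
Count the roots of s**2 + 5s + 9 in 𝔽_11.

1

Write P(s) = s**2 + 5s + 9.
Evaluate at each of the 11 elements of 𝔽_11:
P(0) = 9; P(1) = 4; P(2) = 1; P(3) = 0 → root; P(4) = 1; P(5) = 4; P(6) = 9; P(7) = 5; P(8) = 3; P(9) = 3; P(10) = 5.
Roots: {3}.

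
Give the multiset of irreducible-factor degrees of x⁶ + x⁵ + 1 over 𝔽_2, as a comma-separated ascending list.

6

Write h(x) = x⁶ + x⁵ + 1.
Roots in 𝔽_2: h(0) = 1; h(1) = 1.
Complete factorization: h(x) = (x⁶ + x⁵ + 1).
Factor degrees with multiplicity: 6 = 6.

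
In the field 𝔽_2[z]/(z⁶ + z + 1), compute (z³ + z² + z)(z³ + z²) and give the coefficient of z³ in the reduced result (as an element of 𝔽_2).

1

Multiply in 𝔽_2[z]: (z³ + z² + z)·(z³ + z²) = z⁶ + z³.
Reduce using z⁶ ≡ z + 1 (mod z⁶ + z + 1).
Reduced: z³ + z + 1.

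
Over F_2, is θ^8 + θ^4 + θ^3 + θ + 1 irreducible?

Write P(θ) = θ^8 + θ^4 + θ^3 + θ + 1.
Check for roots in F_2: P(0) = 1; P(1) = 1.
No roots, so no linear factors.
Monic irreducibles of degree 2 over GF(2): θ^2 + θ + 1.
None of them divide P (all give nonzero remainder).
Monic irreducibles of degree 3 over GF(2): θ^3 + θ + 1, θ^3 + θ^2 + 1.
None of them divide P (all give nonzero remainder).
Monic irreducibles of degree 4 over GF(2): θ^4 + θ + 1, θ^4 + θ^3 + 1, θ^4 + θ^3 + θ^2 + θ + 1.
None of them divide P (all give nonzero remainder).
No irreducible factor of degree ≤ 4 exists, so P is irreducible over GF(2).

Yes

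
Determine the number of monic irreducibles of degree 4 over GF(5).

The number of monic irreducibles of degree 4 over GF(5) is (1/4)·Σ_{d∣4} μ(4/d) 5^d.
Divisors of 4: 1, 2, 4; μ(4/d) for each: 0, -1, 1.
Σ = − 5^2 + 5^4 = 600.
N = 600/4 = 150.

150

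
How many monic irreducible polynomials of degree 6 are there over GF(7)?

19544

x^(7^6) − x is the product of all monic irreducibles of degree dividing 6; Möbius inversion gives N = (1/6) Σ μ(6/d)·7^d.
Divisors of 6: 1, 2, 3, 6; μ(6/d) for each: 1, -1, -1, 1.
Σ = 7^1 − 7^2 − 7^3 + 7^6 = 117264.
N = 117264/6 = 19544.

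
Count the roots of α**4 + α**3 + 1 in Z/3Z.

Write f(α) = α**4 + α**3 + 1.
Evaluate at each of the 3 elements of Z/3Z:
f(0) = 1; f(1) = 0 → root; f(2) = 1.
Roots: {1}.

1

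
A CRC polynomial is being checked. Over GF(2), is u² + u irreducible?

Write h(u) = u² + u.
Check for roots in GF(2): h(0) = 0 → root; h(1) = 0 → root.
h(0) = 0, so (u) divides h(u); h is reducible.

No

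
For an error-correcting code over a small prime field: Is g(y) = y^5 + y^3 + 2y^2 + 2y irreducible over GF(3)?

No

Check for roots in GF(3): g(0) = 0 → root; g(1) = 0 → root; g(2) = 1.
g(0) = 0, so (y) divides g(y); g is reducible.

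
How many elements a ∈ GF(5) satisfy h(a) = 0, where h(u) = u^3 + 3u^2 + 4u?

1

Evaluate at each of the 5 elements of GF(5):
h(0) = 0 → root; h(1) = 3; h(2) = 3; h(3) = 1; h(4) = 3.
Roots: {0}.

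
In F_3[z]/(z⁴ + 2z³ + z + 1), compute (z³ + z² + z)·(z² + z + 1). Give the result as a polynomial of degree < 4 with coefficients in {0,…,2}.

Multiply in F_3[z]: (z³ + z² + z)·(z² + z + 1) = z⁵ + 2z⁴ + 2z² + z.
Reduce using z⁴ ≡ z³ + 2z + 2 (mod z⁴ + 2z³ + z + 1).
Reduced: z².

z^2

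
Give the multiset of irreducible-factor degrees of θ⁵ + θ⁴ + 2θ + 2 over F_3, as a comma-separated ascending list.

Write f(θ) = θ⁵ + θ⁴ + 2θ + 2.
Roots in F_3: f(0) = 2; f(1) = 0 → root; f(2) = 0 → root.
Linear factors from roots: (θ + 2), (θ + 1).
Complete factorization: f(θ) = (θ + 2)·(θ + 1)^2·(θ² + 1).
Factor degrees with multiplicity: 1 + 1 + 1 + 2 = 5.

1, 1, 1, 2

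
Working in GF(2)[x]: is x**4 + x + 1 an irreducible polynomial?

Write h(x) = x**4 + x + 1.
Check for roots in GF(2): h(0) = 1; h(1) = 1.
No roots, so no linear factors.
Monic irreducibles of degree 2 over GF(2): x**2 + x + 1.
None of them divide h (all give nonzero remainder).
No irreducible factor of degree ≤ 2 exists, so h is irreducible over GF(2).

Yes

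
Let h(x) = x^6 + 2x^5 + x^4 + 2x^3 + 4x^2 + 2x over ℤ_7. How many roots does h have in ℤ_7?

Evaluate at each of the 7 elements of ℤ_7:
h(0) = 0 → root; h(1) = 5; h(2) = 5; h(3) = 6; h(4) = 6; h(5) = 5; h(6) = 0 → root.
Roots: {0, 6}.

2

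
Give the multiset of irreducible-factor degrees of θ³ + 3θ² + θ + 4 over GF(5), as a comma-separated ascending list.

1, 2

Write g(θ) = θ³ + 3θ² + θ + 4.
Roots in GF(5): g(0) = 4; g(1) = 4; g(2) = 1; g(3) = 1; g(4) = 0 → root.
Linear factors from roots: (θ + 1).
Complete factorization: g(θ) = (θ + 1)·(θ² + 2θ + 4).
Factor degrees with multiplicity: 1 + 2 = 3.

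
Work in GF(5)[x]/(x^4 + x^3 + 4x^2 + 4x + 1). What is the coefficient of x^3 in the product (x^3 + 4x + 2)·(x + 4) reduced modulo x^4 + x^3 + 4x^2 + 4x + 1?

Multiply in GF(5)[x]: (x^3 + 4x + 2)·(x + 4) = x^4 + 4x^3 + 4x^2 + 3x + 3.
Reduce using x^4 ≡ 4x^3 + x^2 + x + 4 (mod x^4 + x^3 + 4x^2 + 4x + 1).
Reduced: 3x^3 + 4x + 2.

3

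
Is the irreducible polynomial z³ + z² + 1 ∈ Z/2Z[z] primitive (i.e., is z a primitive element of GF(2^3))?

Yes

Write f(z) = z³ + z² + 1.
|GF(2^3)^×| = 2^3 − 1 = 7. Prime factorization: 7 = 7.
f is primitive ⇔ z has order 7 in GF(2)[z]/(f), i.e. z^(7/q) ≠ 1 for each prime q | 7.
z^(1) mod f = z.
None equal 1, so z has full order 7; f is primitive.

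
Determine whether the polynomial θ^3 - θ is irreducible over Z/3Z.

Write f(θ) = θ^3 - θ.
Check for roots in Z/3Z: f(0) = 0 → root; f(1) = 0 → root; f(2) = 0 → root.
f(0) = 0, so (θ) divides f(θ); f is reducible.

No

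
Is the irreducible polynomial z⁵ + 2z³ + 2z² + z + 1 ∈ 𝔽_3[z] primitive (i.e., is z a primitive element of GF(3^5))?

Yes

Write f(z) = z⁵ + 2z³ + 2z² + z + 1.
|GF(3^5)^×| = 3^5 − 1 = 242. Prime factorization: 242 = 2·11^2.
f is primitive ⇔ z has order 242 in GF(3)[z]/(f), i.e. z^(242/q) ≠ 1 for each prime q | 242.
z^(121) mod f = 2.
z^(22) mod f = z³ + z².
None equal 1, so z has full order 242; f is primitive.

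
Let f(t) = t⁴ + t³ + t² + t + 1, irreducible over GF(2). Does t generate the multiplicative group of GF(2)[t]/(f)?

No

|GF(2^4)^×| = 2^4 − 1 = 15. Prime factorization: 15 = 3·5.
f is primitive ⇔ t has order 15 in GF(2)[t]/(f), i.e. t^(15/q) ≠ 1 for each prime q | 15.
t^(5) mod f = 1
t^(3) mod f = t³.
Since t^(5) = 1, the order of t divides 5 < 15; not primitive.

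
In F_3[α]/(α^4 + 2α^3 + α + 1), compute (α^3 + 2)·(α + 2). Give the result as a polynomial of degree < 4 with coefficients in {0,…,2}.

Multiply in F_3[α]: (α^3 + 2)·(α + 2) = α^4 + 2α^3 + 2α + 1.
Reduce using α^4 ≡ α^3 + 2α + 2 (mod α^4 + 2α^3 + α + 1).
Reduced: α.

α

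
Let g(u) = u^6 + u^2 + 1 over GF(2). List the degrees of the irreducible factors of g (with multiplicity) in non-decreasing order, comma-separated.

Roots in GF(2): g(0) = 1; g(1) = 1.
Complete factorization: g(u) = (u^3 + u + 1)^2.
Factor degrees with multiplicity: 3 + 3 = 6.

3, 3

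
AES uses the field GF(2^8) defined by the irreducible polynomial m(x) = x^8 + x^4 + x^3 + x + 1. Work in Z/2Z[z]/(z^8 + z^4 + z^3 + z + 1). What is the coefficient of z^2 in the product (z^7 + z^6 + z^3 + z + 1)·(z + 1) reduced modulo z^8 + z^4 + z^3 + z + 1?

Multiply in Z/2Z[z]: (z^7 + z^6 + z^3 + z + 1)·(z + 1) = z^8 + z^6 + z^4 + z^3 + z^2 + 1.
Reduce using z^8 ≡ z^4 + z^3 + z + 1 (mod z^8 + z^4 + z^3 + z + 1).
Reduced: z^6 + z^2 + z.

1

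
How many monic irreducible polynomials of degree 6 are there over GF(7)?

19544

x^(7^6) − x is the product of all monic irreducibles of degree dividing 6; Möbius inversion gives N = (1/6) Σ μ(6/d)·7^d.
Divisors of 6: 1, 2, 3, 6; μ(6/d) for each: 1, -1, -1, 1.
Σ = 7^1 − 7^2 − 7^3 + 7^6 = 117264.
N = 117264/6 = 19544.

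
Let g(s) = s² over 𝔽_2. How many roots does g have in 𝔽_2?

1

Evaluate at each of the 2 elements of 𝔽_2:
g(0) = 0 → root; g(1) = 1.
Roots: {0}.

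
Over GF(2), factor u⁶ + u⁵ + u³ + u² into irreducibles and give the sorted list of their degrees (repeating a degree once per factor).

1, 1, 1, 1, 2

Write f(u) = u⁶ + u⁵ + u³ + u².
Roots in GF(2): f(0) = 0 → root; f(1) = 0 → root.
Linear factors from roots: (u), (u + 1).
Complete factorization: f(u) = (u)^2·(u + 1)^2·(u² + u + 1).
Factor degrees with multiplicity: 1 + 1 + 1 + 1 + 2 = 6.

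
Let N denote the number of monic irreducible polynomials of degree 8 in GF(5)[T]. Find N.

The number of monic irreducibles of degree 8 over GF(5) is (1/8)·Σ_{d∣8} μ(8/d) 5^d.
Divisors of 8: 1, 2, 4, 8; μ(8/d) for each: 0, 0, -1, 1.
Σ = − 5^4 + 5^8 = 390000.
N = 390000/8 = 48750.

48750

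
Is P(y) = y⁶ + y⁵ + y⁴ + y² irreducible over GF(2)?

Check for roots in GF(2): P(0) = 0 → root; P(1) = 0 → root.
P(0) = 0, so (y) divides P(y); P is reducible.

No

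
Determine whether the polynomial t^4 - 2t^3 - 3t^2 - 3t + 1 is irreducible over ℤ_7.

Yes

Write f(t) = t^4 - 2t^3 - 3t^2 - 3t + 1.
Check for roots in ℤ_7: f(0) = 1; f(1) = 1; f(2) = 4; f(3) = 6; f(4) = 6; f(5) = 6; f(6) = 4.
No roots, so no linear factors.
Degree-2 irreducible divisors: test the 21 monic irreducibles of degree 2 over GF(7).
None of them divide f (all give nonzero remainder).
No irreducible factor of degree ≤ 2 exists, so f is irreducible over GF(7).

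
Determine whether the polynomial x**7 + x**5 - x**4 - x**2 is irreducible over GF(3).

Write P(x) = x**7 + x**5 - x**4 - x**2.
Check for roots in GF(3): P(0) = 0 → root; P(1) = 0 → root; P(2) = 2.
P(0) = 0, so (x) divides P(x); P is reducible.

No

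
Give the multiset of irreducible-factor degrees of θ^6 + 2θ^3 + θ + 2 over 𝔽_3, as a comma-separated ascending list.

Write f(θ) = θ^6 + 2θ^3 + θ + 2.
Roots in 𝔽_3: f(0) = 2; f(1) = 0 → root; f(2) = 0 → root.
Linear factors from roots: (θ + 2), (θ + 1).
Complete factorization: f(θ) = (θ + 1)·(θ + 2)·(θ^4 + θ^2 + 2θ + 1).
Factor degrees with multiplicity: 1 + 1 + 4 = 6.

1, 1, 4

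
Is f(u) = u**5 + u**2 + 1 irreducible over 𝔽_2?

Check for roots in 𝔽_2: f(0) = 1; f(1) = 1.
No roots, so no linear factors.
Monic irreducibles of degree 2 over GF(2): u**2 + u + 1.
None of them divide f (all give nonzero remainder).
No irreducible factor of degree ≤ 2 exists, so f is irreducible over GF(2).

Yes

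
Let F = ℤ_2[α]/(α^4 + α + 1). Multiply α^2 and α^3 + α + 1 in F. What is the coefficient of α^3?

1

Multiply in ℤ_2[α]: (α^2)·(α^3 + α + 1) = α^5 + α^3 + α^2.
Reduce using α^4 ≡ α + 1 (mod α^4 + α + 1).
Reduced: α^3 + α.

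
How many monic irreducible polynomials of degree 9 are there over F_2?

56

The number of monic irreducibles of degree 9 over GF(2) is (1/9)·Σ_{d∣9} μ(9/d) 2^d.
Divisors of 9: 1, 3, 9; μ(9/d) for each: 0, -1, 1.
Σ = − 2^3 + 2^9 = 504.
N = 504/9 = 56.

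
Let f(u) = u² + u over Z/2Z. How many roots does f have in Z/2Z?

Evaluate at each of the 2 elements of Z/2Z:
f(0) = 0 → root; f(1) = 0 → root.
Roots: {0, 1}.

2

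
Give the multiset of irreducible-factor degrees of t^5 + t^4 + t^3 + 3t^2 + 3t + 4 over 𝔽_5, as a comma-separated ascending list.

5

Write f(t) = t^5 + t^4 + t^3 + 3t^2 + 3t + 4.
Roots in 𝔽_5: f(0) = 4; f(1) = 3; f(2) = 3; f(3) = 1; f(4) = 3.
Complete factorization: f(t) = (t^5 + t^4 + t^3 + 3t^2 + 3t + 4).
Factor degrees with multiplicity: 5 = 5.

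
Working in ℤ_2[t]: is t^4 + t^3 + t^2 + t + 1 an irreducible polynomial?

Yes

Write m(t) = t^4 + t^3 + t^2 + t + 1.
Check for roots in ℤ_2: m(0) = 1; m(1) = 1.
No roots, so no linear factors.
Monic irreducibles of degree 2 over GF(2): t^2 + t + 1.
None of them divide m (all give nonzero remainder).
No irreducible factor of degree ≤ 2 exists, so m is irreducible over GF(2).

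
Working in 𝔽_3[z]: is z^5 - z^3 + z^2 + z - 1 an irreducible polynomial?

Yes

Write P(z) = z^5 - z^3 + z^2 + z - 1.
Check for roots in 𝔽_3: P(0) = 2; P(1) = 1; P(2) = 2.
No roots, so no linear factors.
Monic irreducibles of degree 2 over GF(3): z^2 + 1, z^2 + z - 1, z^2 - z - 1.
None of them divide P (all give nonzero remainder).
No irreducible factor of degree ≤ 2 exists, so P is irreducible over GF(3).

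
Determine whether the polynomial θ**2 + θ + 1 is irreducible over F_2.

Write g(θ) = θ**2 + θ + 1.
Check for roots in F_2: g(0) = 1; g(1) = 1.
No roots. A degree-2 polynomial over a field with no linear factor is irreducible.

Yes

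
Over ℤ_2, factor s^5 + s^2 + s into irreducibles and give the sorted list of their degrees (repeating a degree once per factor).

1, 4

Write h(s) = s^5 + s^2 + s.
Roots in ℤ_2: h(0) = 0 → root; h(1) = 1.
Linear factors from roots: (s).
Complete factorization: h(s) = (s)·(s^4 + s + 1).
Factor degrees with multiplicity: 1 + 4 = 5.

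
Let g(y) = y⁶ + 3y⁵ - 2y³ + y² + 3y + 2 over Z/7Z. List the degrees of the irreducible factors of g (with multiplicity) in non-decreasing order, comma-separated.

Linear factors from roots: (y + 3), (y + 1).
Complete factorization: g(y) = (y + 1)·(y + 3)·(y² + 2y + 2)·(y² - 3y - 2).
Factor degrees with multiplicity: 1 + 1 + 2 + 2 = 6.

1, 1, 2, 2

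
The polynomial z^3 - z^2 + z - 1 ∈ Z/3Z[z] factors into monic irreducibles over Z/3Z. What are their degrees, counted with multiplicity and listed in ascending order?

Write f(z) = z^3 - z^2 + z - 1.
Roots in Z/3Z: f(0) = 2; f(1) = 0 → root; f(2) = 2.
Linear factors from roots: (z - 1).
Complete factorization: f(z) = (z - 1)·(z^2 + 1).
Factor degrees with multiplicity: 1 + 2 = 3.

1, 2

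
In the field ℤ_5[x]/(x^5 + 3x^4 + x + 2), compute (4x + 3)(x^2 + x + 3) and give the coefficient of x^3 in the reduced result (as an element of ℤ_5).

Multiply in ℤ_5[x]: (4x + 3)·(x^2 + x + 3) = 4x^3 + 2x^2 + 4.
Reduced: 4x^3 + 2x^2 + 4.

4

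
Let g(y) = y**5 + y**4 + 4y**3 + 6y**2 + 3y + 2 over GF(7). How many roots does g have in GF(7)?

Evaluate at each of the 7 elements of GF(7):
g(0) = 2; g(1) = 3; g(2) = 0 → root; g(3) = 0 → root; g(4) = 1; g(5) = 0 → root; g(6) = 1.
Roots: {2, 3, 5}.

3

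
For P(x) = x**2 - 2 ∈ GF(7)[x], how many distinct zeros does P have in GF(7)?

2

Evaluate at each of the 7 elements of GF(7):
P(0) = 5; P(1) = 6; P(2) = 2; P(3) = 0 → root; P(4) = 0 → root; P(5) = 2; P(6) = 6.
Roots: {3, 4}.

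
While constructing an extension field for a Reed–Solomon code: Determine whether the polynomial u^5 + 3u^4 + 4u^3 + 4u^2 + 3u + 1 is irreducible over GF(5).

Write f(u) = u^5 + 3u^4 + 4u^3 + 4u^2 + 3u + 1.
Check for roots in GF(5): f(0) = 1; f(1) = 1; f(2) = 0 → root; f(3) = 0 → root; f(4) = 0 → root.
f(2) = 0, so (u − 2) divides f(u); f is reducible.

No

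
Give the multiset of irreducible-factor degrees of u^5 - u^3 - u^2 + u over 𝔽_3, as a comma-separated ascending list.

Write f(u) = u^5 - u^3 - u^2 + u.
Roots in 𝔽_3: f(0) = 0 → root; f(1) = 0 → root; f(2) = 1.
Linear factors from roots: (u), (u - 1).
Complete factorization: f(u) = (u)·(u - 1)·(u^3 + u^2 - 1).
Factor degrees with multiplicity: 1 + 1 + 3 = 5.

1, 1, 3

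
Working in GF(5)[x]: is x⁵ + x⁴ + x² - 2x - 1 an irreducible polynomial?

No

Write f(x) = x⁵ + x⁴ + x² - 2x - 1.
Check for roots in GF(5): f(0) = 4; f(1) = 0 → root; f(2) = 2; f(3) = 1; f(4) = 2.
f(1) = 0, so (x − 1) divides f(x); f is reducible.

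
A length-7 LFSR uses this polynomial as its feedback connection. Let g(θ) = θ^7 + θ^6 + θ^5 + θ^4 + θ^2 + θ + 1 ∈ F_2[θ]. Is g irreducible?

Check for roots in F_2: g(0) = 1; g(1) = 1.
No roots, so no linear factors.
Monic irreducibles of degree 2 over GF(2): θ^2 + θ + 1.
None of them divide g (all give nonzero remainder).
Monic irreducibles of degree 3 over GF(2): θ^3 + θ + 1, θ^3 + θ^2 + 1.
None of them divide g (all give nonzero remainder).
No irreducible factor of degree ≤ 3 exists, so g is irreducible over GF(2).

Yes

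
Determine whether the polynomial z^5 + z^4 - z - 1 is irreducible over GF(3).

Write P(z) = z^5 + z^4 - z - 1.
Check for roots in GF(3): P(0) = 2; P(1) = 0 → root; P(2) = 0 → root.
P(1) = 0, so (z − 1) divides P(z); P is reducible.

No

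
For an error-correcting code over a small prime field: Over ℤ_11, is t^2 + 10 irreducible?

Write m(t) = t^2 + 10.
Check each element of ℤ_11 for a root: m(0)=10, m(1)=0, m(2)=3, m(3)=8, m(4)=4, m(5)=2, m(6)=2, m(7)=4, m(8)=8, m(9)=3, m(10)=0.
m(1) = 0, so (t − 1) divides m(t); m is reducible.

No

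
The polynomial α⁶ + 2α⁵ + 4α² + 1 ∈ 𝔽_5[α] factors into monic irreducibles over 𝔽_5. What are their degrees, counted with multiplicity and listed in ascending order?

Write h(α) = α⁶ + 2α⁵ + 4α² + 1.
Roots in 𝔽_5: h(0) = 1; h(1) = 3; h(2) = 0 → root; h(3) = 2; h(4) = 4.
Linear factors from roots: (α + 3).
Complete factorization: h(α) = (α + 3)·(α² + 2α + 4)·(α³ + 2α² + 3).
Factor degrees with multiplicity: 1 + 2 + 3 = 6.

1, 2, 3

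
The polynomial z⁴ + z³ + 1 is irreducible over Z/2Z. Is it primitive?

Yes

Write f(z) = z⁴ + z³ + 1.
|GF(2^4)^×| = 2^4 − 1 = 15. Prime factorization: 15 = 3·5.
f is primitive ⇔ z has order 15 in GF(2)[z]/(f), i.e. z^(15/q) ≠ 1 for each prime q | 15.
z^(5) mod f = z³ + z + 1.
z^(3) mod f = z³.
None equal 1, so z has full order 15; f is primitive.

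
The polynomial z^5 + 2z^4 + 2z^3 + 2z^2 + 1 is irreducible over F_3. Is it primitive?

Write f(z) = z^5 + 2z^4 + 2z^3 + 2z^2 + 1.
|GF(3^5)^×| = 3^5 − 1 = 242. Prime factorization: 242 = 2·11^2.
f is primitive ⇔ z has order 242 in GF(3)[z]/(f), i.e. z^(242/q) ≠ 1 for each prime q | 242.
z^(121) mod f = 2.
z^(22) mod f = 1
Since z^(22) = 1, the order of z divides 22 < 242; not primitive.

No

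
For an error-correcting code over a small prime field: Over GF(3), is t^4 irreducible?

No

Write g(t) = t^4.
Check for roots in GF(3): g(0) = 0 → root; g(1) = 1; g(2) = 1.
g(0) = 0, so (t) divides g(t); g is reducible.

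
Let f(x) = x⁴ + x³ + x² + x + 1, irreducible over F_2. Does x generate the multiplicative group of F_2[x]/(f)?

|GF(2^4)^×| = 2^4 − 1 = 15. Prime factorization: 15 = 3·5.
f is primitive ⇔ x has order 15 in GF(2)[x]/(f), i.e. x^(15/q) ≠ 1 for each prime q | 15.
x^(5) mod f = 1
x^(3) mod f = x³.
Since x^(5) = 1, the order of x divides 5 < 15; not primitive.

No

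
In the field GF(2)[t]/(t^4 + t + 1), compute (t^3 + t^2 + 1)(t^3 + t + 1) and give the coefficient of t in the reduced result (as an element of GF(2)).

Multiply in GF(2)[t]: (t^3 + t^2 + 1)·(t^3 + t + 1) = t^6 + t^5 + t^4 + t^3 + t^2 + t + 1.
Reduce using t^4 ≡ t + 1 (mod t^4 + t + 1).
Reduced: t^2 + t.

1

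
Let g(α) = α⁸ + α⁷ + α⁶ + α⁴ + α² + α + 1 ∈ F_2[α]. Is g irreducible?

Check for roots in F_2: g(0) = 1; g(1) = 1.
No roots, so no linear factors.
Monic irreducibles of degree 2 over GF(2): α² + α + 1.
None of them divide g (all give nonzero remainder).
Monic irreducibles of degree 3 over GF(2): α³ + α + 1, α³ + α² + 1.
None of them divide g (all give nonzero remainder).
Monic irreducibles of degree 4 over GF(2): α⁴ + α + 1, α⁴ + α³ + 1, α⁴ + α³ + α² + α + 1.
None of them divide g (all give nonzero remainder).
No irreducible factor of degree ≤ 4 exists, so g is irreducible over GF(2).

Yes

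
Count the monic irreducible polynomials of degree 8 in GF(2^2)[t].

8160

By the necklace-counting formula, N_4(8) = (1/8) Σ_{d|8} μ(8/d)·4^d.
Divisors of 8: 1, 2, 4, 8; μ(8/d) for each: 0, 0, -1, 1.
Σ = − 4^4 + 4^8 = 65280.
N = 65280/8 = 8160.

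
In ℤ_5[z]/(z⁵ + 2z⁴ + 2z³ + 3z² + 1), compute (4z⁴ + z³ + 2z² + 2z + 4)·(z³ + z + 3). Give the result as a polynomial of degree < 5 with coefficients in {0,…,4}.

Multiply in ℤ_5[z]: (4z⁴ + z³ + 2z² + 2z + 4)·(z³ + z + 3) = 4z⁷ + z⁶ + z⁵ + 4z³ + 3z² + 2.
Reduce using z⁵ ≡ 3z⁴ + 3z³ + 2z² + 4 (mod z⁵ + 2z⁴ + 2z³ + 3z² + 1).
Reduced: 3z⁴ + z³ + 3z² + 2z.

3z^4 + z^3 + 3z^2 + 2z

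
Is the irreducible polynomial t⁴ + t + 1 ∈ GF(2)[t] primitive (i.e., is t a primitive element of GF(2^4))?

Yes

Write f(t) = t⁴ + t + 1.
|GF(2^4)^×| = 2^4 − 1 = 15. Prime factorization: 15 = 3·5.
f is primitive ⇔ t has order 15 in GF(2)[t]/(f), i.e. t^(15/q) ≠ 1 for each prime q | 15.
t^(5) mod f = t² + t.
t^(3) mod f = t³.
None equal 1, so t has full order 15; f is primitive.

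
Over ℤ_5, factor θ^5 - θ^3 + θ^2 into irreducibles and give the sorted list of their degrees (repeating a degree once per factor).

Write h(θ) = θ^5 - θ^3 + θ^2.
Roots in ℤ_5: h(0) = 0 → root; h(1) = 1; h(2) = 3; h(3) = 0 → root; h(4) = 1.
Linear factors from roots: (θ), (θ + 2).
Complete factorization: h(θ) = (θ + 2)·(θ)^2·(θ^2 - 2θ - 2).
Factor degrees with multiplicity: 1 + 1 + 1 + 2 = 5.

1, 1, 1, 2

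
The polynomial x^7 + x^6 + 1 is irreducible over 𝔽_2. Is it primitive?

Write f(x) = x^7 + x^6 + 1.
|GF(2^7)^×| = 2^7 − 1 = 127. Prime factorization: 127 = 127.
f is primitive ⇔ x has order 127 in GF(2)[x]/(f), i.e. x^(127/q) ≠ 1 for each prime q | 127.
x^(1) mod f = x.
None equal 1, so x has full order 127; f is primitive.

Yes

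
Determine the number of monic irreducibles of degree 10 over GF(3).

Gauss's count: N_{3}(10) = (1/10) Σ_{d|10} μ(10/d)·3^d.
Divisors of 10: 1, 2, 5, 10; μ(10/d) for each: 1, -1, -1, 1.
Σ = 3^1 − 3^2 − 3^5 + 3^10 = 58800.
N = 58800/10 = 5880.

5880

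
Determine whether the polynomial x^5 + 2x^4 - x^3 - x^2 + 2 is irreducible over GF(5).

Yes

Write f(x) = x^5 + 2x^4 - x^3 - x^2 + 2.
Check for roots in GF(5): f(0) = 2; f(1) = 3; f(2) = 4; f(3) = 1; f(4) = 3.
No roots, so no linear factors.
Degree-2 irreducible divisors: test the 10 monic irreducibles of degree 2 over GF(5).
None of them divide f (all give nonzero remainder).
No irreducible factor of degree ≤ 2 exists, so f is irreducible over GF(5).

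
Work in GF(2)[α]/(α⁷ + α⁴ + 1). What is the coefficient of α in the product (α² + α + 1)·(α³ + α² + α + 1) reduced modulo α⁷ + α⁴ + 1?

Multiply in GF(2)[α]: (α² + α + 1)·(α³ + α² + α + 1) = α⁵ + α³ + α² + 1.
Reduced: α⁵ + α³ + α² + 1.

0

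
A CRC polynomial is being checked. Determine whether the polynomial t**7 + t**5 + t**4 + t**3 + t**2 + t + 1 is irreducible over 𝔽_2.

Yes

Write h(t) = t**7 + t**5 + t**4 + t**3 + t**2 + t + 1.
Check for roots in 𝔽_2: h(0) = 1; h(1) = 1.
No roots, so no linear factors.
Monic irreducibles of degree 2 over GF(2): t**2 + t + 1.
None of them divide h (all give nonzero remainder).
Monic irreducibles of degree 3 over GF(2): t**3 + t + 1, t**3 + t**2 + 1.
None of them divide h (all give nonzero remainder).
No irreducible factor of degree ≤ 3 exists, so h is irreducible over GF(2).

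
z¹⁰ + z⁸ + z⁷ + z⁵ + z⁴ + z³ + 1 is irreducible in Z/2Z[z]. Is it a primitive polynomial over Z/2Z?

No

Write f(z) = z¹⁰ + z⁸ + z⁷ + z⁵ + z⁴ + z³ + 1.
|GF(2^10)^×| = 2^10 − 1 = 1023. Prime factorization: 1023 = 3·11·31.
f is primitive ⇔ z has order 1023 in GF(2)[z]/(f), i.e. z^(1023/q) ≠ 1 for each prime q | 1023.
z^(341) mod f = 1
z^(93) mod f = z⁹ + z⁷ + z³ + z² + 1.
z^(33) mod f = z⁸ + z⁶ + z⁴ + z³.
Since z^(341) = 1, the order of z divides 341 < 1023; not primitive.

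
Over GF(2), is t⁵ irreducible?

Write m(t) = t⁵.
Check for roots in GF(2): m(0) = 0 → root; m(1) = 1.
m(0) = 0, so (t) divides m(t); m is reducible.

No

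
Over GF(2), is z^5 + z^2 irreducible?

Write f(z) = z^5 + z^2.
Check for roots in GF(2): f(0) = 0 → root; f(1) = 0 → root.
f(0) = 0, so (z) divides f(z); f is reducible.

No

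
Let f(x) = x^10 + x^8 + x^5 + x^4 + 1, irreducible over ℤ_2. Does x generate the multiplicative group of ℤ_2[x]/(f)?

Yes

|GF(2^10)^×| = 2^10 − 1 = 1023. Prime factorization: 1023 = 3·11·31.
f is primitive ⇔ x has order 1023 in GF(2)[x]/(f), i.e. x^(1023/q) ≠ 1 for each prime q | 1023.
x^(341) mod f = x^5 + x^4.
x^(93) mod f = x^9 + x^8 + x^7 + x^5 + x^2.
x^(33) mod f = x^7 + x^5 + x^4 + x^2 + x + 1.
None equal 1, so x has full order 1023; f is primitive.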